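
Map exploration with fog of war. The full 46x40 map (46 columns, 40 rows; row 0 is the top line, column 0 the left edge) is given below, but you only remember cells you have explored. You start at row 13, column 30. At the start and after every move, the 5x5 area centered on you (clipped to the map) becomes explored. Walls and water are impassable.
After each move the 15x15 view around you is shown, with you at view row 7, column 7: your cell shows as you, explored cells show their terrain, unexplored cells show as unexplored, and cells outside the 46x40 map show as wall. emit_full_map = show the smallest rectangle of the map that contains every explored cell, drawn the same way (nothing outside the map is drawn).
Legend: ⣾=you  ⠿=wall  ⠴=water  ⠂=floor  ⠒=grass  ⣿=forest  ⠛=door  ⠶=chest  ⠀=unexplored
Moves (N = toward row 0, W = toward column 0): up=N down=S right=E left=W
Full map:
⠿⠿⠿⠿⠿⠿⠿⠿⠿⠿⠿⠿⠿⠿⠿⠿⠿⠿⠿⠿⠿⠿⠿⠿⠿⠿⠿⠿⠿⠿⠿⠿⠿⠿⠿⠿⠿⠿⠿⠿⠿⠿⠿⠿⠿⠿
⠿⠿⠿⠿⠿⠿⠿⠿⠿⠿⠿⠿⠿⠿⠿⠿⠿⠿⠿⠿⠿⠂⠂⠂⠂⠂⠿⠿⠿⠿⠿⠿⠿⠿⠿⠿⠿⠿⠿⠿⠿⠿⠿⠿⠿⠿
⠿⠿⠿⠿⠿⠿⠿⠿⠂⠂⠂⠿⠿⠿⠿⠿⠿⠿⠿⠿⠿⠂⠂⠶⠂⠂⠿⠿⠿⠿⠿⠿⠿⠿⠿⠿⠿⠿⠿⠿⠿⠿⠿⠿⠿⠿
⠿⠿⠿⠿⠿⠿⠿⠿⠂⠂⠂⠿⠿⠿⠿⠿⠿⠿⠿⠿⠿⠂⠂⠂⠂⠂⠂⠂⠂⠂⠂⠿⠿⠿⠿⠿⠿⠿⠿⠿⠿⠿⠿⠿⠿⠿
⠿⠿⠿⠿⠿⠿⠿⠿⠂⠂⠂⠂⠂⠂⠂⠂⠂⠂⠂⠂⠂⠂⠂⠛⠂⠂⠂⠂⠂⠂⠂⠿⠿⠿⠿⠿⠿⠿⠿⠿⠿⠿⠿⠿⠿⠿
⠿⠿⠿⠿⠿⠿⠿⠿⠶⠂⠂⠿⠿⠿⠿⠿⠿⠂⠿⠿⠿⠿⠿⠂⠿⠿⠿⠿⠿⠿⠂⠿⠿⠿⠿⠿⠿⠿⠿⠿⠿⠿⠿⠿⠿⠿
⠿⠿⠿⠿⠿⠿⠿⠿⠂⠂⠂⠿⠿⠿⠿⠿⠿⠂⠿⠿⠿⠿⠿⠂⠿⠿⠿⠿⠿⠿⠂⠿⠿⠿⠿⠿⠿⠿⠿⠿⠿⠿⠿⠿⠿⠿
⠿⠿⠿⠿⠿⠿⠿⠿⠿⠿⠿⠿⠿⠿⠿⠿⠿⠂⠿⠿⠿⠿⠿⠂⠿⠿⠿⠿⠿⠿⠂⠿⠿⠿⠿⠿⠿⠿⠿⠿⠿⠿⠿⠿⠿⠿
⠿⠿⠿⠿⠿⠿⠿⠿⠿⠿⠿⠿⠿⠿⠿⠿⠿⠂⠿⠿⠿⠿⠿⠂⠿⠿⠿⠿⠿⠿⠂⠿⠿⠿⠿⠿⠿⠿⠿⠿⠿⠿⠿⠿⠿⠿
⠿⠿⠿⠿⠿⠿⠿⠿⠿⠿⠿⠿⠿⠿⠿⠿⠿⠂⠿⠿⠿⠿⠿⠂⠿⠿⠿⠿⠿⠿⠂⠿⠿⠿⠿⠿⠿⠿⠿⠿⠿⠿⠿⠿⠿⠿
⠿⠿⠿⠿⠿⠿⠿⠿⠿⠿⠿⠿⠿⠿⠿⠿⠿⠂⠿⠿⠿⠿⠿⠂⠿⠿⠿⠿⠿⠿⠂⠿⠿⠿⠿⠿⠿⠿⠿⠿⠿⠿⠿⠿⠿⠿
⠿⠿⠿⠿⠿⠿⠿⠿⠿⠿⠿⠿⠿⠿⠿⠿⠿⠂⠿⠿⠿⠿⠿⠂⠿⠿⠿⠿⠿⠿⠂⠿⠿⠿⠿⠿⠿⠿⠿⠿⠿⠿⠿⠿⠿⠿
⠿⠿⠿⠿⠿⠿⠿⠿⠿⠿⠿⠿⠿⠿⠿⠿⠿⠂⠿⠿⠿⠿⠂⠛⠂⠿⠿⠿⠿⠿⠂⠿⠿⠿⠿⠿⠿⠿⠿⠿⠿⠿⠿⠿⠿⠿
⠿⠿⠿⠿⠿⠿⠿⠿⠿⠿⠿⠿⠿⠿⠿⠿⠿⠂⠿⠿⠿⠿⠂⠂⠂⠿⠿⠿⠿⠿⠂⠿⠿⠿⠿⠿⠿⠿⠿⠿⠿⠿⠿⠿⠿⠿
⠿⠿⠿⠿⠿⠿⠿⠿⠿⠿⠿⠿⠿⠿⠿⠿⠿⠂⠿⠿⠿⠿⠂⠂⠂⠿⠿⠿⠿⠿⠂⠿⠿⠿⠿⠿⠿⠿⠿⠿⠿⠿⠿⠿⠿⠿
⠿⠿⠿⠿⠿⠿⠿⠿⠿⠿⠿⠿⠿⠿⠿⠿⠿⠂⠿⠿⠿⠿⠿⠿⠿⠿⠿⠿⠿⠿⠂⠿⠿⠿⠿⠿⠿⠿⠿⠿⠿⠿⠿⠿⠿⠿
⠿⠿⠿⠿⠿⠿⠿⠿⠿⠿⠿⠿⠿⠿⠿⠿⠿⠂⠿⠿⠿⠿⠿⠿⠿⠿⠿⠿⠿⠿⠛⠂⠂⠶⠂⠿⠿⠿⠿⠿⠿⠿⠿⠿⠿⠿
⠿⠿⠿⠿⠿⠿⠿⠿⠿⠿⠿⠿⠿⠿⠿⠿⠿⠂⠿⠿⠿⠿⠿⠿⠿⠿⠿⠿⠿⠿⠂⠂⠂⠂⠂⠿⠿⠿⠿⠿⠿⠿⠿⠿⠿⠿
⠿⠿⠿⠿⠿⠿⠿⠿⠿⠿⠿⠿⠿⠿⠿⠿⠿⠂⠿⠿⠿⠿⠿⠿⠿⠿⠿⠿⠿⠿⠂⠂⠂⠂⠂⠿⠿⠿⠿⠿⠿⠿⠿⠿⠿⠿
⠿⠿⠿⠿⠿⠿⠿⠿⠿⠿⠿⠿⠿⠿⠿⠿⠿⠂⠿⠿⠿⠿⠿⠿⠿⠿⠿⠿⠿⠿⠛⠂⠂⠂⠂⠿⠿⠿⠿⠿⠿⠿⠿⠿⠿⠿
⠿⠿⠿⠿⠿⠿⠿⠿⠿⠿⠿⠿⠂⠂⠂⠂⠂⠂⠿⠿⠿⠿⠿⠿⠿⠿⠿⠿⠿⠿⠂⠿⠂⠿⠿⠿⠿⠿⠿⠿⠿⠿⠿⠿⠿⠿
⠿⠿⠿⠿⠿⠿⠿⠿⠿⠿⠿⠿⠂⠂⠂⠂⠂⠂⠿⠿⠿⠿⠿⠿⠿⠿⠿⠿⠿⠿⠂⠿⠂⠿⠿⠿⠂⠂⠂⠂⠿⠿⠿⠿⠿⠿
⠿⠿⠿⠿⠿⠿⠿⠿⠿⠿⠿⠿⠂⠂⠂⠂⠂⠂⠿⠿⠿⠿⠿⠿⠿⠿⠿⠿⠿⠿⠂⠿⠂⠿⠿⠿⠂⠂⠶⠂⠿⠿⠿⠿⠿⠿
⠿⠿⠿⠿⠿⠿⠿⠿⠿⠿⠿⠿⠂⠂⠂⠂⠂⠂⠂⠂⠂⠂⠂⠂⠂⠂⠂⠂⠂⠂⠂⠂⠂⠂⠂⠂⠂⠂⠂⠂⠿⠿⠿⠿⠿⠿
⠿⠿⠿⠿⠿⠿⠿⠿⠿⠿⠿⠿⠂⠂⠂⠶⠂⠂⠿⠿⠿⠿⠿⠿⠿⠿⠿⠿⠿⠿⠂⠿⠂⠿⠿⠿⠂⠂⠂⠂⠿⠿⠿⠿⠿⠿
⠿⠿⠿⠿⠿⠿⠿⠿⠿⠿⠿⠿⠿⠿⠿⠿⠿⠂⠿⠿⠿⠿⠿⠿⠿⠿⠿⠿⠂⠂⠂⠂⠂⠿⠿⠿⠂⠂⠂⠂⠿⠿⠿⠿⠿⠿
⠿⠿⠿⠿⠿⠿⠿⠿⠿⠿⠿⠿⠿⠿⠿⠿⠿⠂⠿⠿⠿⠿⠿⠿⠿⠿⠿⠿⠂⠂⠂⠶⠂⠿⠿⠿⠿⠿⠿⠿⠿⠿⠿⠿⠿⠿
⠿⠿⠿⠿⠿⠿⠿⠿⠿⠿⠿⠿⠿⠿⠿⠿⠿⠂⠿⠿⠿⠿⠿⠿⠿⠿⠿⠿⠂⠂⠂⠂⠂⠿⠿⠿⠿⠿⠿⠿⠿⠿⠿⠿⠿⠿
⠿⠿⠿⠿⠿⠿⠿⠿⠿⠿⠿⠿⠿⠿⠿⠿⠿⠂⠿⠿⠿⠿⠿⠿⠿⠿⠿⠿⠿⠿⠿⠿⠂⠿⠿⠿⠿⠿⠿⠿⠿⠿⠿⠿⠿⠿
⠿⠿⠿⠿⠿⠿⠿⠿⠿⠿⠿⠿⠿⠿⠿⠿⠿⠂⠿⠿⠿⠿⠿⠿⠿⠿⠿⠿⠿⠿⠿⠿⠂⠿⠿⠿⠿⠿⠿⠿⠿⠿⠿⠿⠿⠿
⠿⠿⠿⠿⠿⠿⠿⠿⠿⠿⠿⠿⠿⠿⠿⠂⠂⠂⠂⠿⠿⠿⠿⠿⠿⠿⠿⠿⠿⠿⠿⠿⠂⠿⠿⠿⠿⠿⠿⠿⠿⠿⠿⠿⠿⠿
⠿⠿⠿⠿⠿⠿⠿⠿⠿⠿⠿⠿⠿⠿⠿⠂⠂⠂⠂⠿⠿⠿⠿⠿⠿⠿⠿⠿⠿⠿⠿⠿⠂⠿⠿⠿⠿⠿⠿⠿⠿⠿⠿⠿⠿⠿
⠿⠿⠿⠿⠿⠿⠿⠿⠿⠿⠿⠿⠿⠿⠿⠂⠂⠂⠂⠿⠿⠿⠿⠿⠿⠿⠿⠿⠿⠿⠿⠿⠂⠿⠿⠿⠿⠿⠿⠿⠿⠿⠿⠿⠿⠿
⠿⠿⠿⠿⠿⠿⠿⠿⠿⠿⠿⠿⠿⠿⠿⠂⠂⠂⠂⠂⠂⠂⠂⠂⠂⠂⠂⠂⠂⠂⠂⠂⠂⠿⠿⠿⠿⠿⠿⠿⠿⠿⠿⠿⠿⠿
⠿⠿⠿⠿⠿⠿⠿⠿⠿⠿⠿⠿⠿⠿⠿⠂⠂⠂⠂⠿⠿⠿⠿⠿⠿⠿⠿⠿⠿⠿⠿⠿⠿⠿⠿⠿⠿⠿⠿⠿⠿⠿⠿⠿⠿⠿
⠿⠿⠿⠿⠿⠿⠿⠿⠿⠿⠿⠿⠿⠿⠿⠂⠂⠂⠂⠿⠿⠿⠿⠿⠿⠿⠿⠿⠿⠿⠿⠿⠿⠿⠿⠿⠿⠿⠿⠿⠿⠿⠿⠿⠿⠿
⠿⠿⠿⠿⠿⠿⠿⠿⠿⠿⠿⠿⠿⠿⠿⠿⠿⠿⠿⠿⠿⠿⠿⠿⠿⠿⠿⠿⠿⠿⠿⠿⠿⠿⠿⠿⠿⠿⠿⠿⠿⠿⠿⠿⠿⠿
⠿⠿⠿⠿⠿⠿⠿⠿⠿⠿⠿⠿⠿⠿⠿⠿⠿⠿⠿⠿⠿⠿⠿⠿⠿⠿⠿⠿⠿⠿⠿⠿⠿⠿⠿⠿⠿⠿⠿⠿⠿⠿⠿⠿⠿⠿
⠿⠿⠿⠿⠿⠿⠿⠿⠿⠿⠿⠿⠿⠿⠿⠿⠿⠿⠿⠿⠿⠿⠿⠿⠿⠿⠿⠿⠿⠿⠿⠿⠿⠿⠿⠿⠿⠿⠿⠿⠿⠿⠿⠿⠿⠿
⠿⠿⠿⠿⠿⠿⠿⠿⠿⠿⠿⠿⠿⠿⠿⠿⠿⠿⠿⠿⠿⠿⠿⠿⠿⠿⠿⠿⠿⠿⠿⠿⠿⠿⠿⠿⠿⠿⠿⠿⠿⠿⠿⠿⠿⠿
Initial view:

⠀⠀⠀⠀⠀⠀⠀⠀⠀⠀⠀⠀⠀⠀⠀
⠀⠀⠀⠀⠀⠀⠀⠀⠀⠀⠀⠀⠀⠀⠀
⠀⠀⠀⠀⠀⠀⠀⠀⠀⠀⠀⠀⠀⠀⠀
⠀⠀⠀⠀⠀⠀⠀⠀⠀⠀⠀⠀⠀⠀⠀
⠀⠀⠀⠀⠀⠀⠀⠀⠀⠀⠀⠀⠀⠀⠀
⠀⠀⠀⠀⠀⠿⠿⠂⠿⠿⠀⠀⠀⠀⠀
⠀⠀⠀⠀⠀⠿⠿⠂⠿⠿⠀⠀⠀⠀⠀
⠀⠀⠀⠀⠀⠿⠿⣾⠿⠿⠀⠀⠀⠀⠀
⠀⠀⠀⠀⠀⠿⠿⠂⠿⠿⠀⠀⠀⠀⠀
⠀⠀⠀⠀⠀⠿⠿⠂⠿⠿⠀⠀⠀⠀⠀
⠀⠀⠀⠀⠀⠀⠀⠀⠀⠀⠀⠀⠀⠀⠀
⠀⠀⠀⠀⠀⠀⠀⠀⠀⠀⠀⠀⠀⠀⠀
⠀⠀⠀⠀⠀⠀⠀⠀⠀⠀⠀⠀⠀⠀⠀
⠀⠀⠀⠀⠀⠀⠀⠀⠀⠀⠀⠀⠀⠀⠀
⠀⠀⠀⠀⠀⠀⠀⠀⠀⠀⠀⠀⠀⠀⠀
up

⠀⠀⠀⠀⠀⠀⠀⠀⠀⠀⠀⠀⠀⠀⠀
⠀⠀⠀⠀⠀⠀⠀⠀⠀⠀⠀⠀⠀⠀⠀
⠀⠀⠀⠀⠀⠀⠀⠀⠀⠀⠀⠀⠀⠀⠀
⠀⠀⠀⠀⠀⠀⠀⠀⠀⠀⠀⠀⠀⠀⠀
⠀⠀⠀⠀⠀⠀⠀⠀⠀⠀⠀⠀⠀⠀⠀
⠀⠀⠀⠀⠀⠿⠿⠂⠿⠿⠀⠀⠀⠀⠀
⠀⠀⠀⠀⠀⠿⠿⠂⠿⠿⠀⠀⠀⠀⠀
⠀⠀⠀⠀⠀⠿⠿⣾⠿⠿⠀⠀⠀⠀⠀
⠀⠀⠀⠀⠀⠿⠿⠂⠿⠿⠀⠀⠀⠀⠀
⠀⠀⠀⠀⠀⠿⠿⠂⠿⠿⠀⠀⠀⠀⠀
⠀⠀⠀⠀⠀⠿⠿⠂⠿⠿⠀⠀⠀⠀⠀
⠀⠀⠀⠀⠀⠀⠀⠀⠀⠀⠀⠀⠀⠀⠀
⠀⠀⠀⠀⠀⠀⠀⠀⠀⠀⠀⠀⠀⠀⠀
⠀⠀⠀⠀⠀⠀⠀⠀⠀⠀⠀⠀⠀⠀⠀
⠀⠀⠀⠀⠀⠀⠀⠀⠀⠀⠀⠀⠀⠀⠀

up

⠀⠀⠀⠀⠀⠀⠀⠀⠀⠀⠀⠀⠀⠀⠀
⠀⠀⠀⠀⠀⠀⠀⠀⠀⠀⠀⠀⠀⠀⠀
⠀⠀⠀⠀⠀⠀⠀⠀⠀⠀⠀⠀⠀⠀⠀
⠀⠀⠀⠀⠀⠀⠀⠀⠀⠀⠀⠀⠀⠀⠀
⠀⠀⠀⠀⠀⠀⠀⠀⠀⠀⠀⠀⠀⠀⠀
⠀⠀⠀⠀⠀⠿⠿⠂⠿⠿⠀⠀⠀⠀⠀
⠀⠀⠀⠀⠀⠿⠿⠂⠿⠿⠀⠀⠀⠀⠀
⠀⠀⠀⠀⠀⠿⠿⣾⠿⠿⠀⠀⠀⠀⠀
⠀⠀⠀⠀⠀⠿⠿⠂⠿⠿⠀⠀⠀⠀⠀
⠀⠀⠀⠀⠀⠿⠿⠂⠿⠿⠀⠀⠀⠀⠀
⠀⠀⠀⠀⠀⠿⠿⠂⠿⠿⠀⠀⠀⠀⠀
⠀⠀⠀⠀⠀⠿⠿⠂⠿⠿⠀⠀⠀⠀⠀
⠀⠀⠀⠀⠀⠀⠀⠀⠀⠀⠀⠀⠀⠀⠀
⠀⠀⠀⠀⠀⠀⠀⠀⠀⠀⠀⠀⠀⠀⠀
⠀⠀⠀⠀⠀⠀⠀⠀⠀⠀⠀⠀⠀⠀⠀

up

⠀⠀⠀⠀⠀⠀⠀⠀⠀⠀⠀⠀⠀⠀⠀
⠀⠀⠀⠀⠀⠀⠀⠀⠀⠀⠀⠀⠀⠀⠀
⠀⠀⠀⠀⠀⠀⠀⠀⠀⠀⠀⠀⠀⠀⠀
⠀⠀⠀⠀⠀⠀⠀⠀⠀⠀⠀⠀⠀⠀⠀
⠀⠀⠀⠀⠀⠀⠀⠀⠀⠀⠀⠀⠀⠀⠀
⠀⠀⠀⠀⠀⠿⠿⠂⠿⠿⠀⠀⠀⠀⠀
⠀⠀⠀⠀⠀⠿⠿⠂⠿⠿⠀⠀⠀⠀⠀
⠀⠀⠀⠀⠀⠿⠿⣾⠿⠿⠀⠀⠀⠀⠀
⠀⠀⠀⠀⠀⠿⠿⠂⠿⠿⠀⠀⠀⠀⠀
⠀⠀⠀⠀⠀⠿⠿⠂⠿⠿⠀⠀⠀⠀⠀
⠀⠀⠀⠀⠀⠿⠿⠂⠿⠿⠀⠀⠀⠀⠀
⠀⠀⠀⠀⠀⠿⠿⠂⠿⠿⠀⠀⠀⠀⠀
⠀⠀⠀⠀⠀⠿⠿⠂⠿⠿⠀⠀⠀⠀⠀
⠀⠀⠀⠀⠀⠀⠀⠀⠀⠀⠀⠀⠀⠀⠀
⠀⠀⠀⠀⠀⠀⠀⠀⠀⠀⠀⠀⠀⠀⠀

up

⠀⠀⠀⠀⠀⠀⠀⠀⠀⠀⠀⠀⠀⠀⠀
⠀⠀⠀⠀⠀⠀⠀⠀⠀⠀⠀⠀⠀⠀⠀
⠀⠀⠀⠀⠀⠀⠀⠀⠀⠀⠀⠀⠀⠀⠀
⠀⠀⠀⠀⠀⠀⠀⠀⠀⠀⠀⠀⠀⠀⠀
⠀⠀⠀⠀⠀⠀⠀⠀⠀⠀⠀⠀⠀⠀⠀
⠀⠀⠀⠀⠀⠿⠿⠂⠿⠿⠀⠀⠀⠀⠀
⠀⠀⠀⠀⠀⠿⠿⠂⠿⠿⠀⠀⠀⠀⠀
⠀⠀⠀⠀⠀⠿⠿⣾⠿⠿⠀⠀⠀⠀⠀
⠀⠀⠀⠀⠀⠿⠿⠂⠿⠿⠀⠀⠀⠀⠀
⠀⠀⠀⠀⠀⠿⠿⠂⠿⠿⠀⠀⠀⠀⠀
⠀⠀⠀⠀⠀⠿⠿⠂⠿⠿⠀⠀⠀⠀⠀
⠀⠀⠀⠀⠀⠿⠿⠂⠿⠿⠀⠀⠀⠀⠀
⠀⠀⠀⠀⠀⠿⠿⠂⠿⠿⠀⠀⠀⠀⠀
⠀⠀⠀⠀⠀⠿⠿⠂⠿⠿⠀⠀⠀⠀⠀
⠀⠀⠀⠀⠀⠀⠀⠀⠀⠀⠀⠀⠀⠀⠀

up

⠀⠀⠀⠀⠀⠀⠀⠀⠀⠀⠀⠀⠀⠀⠀
⠀⠀⠀⠀⠀⠀⠀⠀⠀⠀⠀⠀⠀⠀⠀
⠀⠀⠀⠀⠀⠀⠀⠀⠀⠀⠀⠀⠀⠀⠀
⠀⠀⠀⠀⠀⠀⠀⠀⠀⠀⠀⠀⠀⠀⠀
⠀⠀⠀⠀⠀⠀⠀⠀⠀⠀⠀⠀⠀⠀⠀
⠀⠀⠀⠀⠀⠿⠿⠂⠿⠿⠀⠀⠀⠀⠀
⠀⠀⠀⠀⠀⠿⠿⠂⠿⠿⠀⠀⠀⠀⠀
⠀⠀⠀⠀⠀⠿⠿⣾⠿⠿⠀⠀⠀⠀⠀
⠀⠀⠀⠀⠀⠿⠿⠂⠿⠿⠀⠀⠀⠀⠀
⠀⠀⠀⠀⠀⠿⠿⠂⠿⠿⠀⠀⠀⠀⠀
⠀⠀⠀⠀⠀⠿⠿⠂⠿⠿⠀⠀⠀⠀⠀
⠀⠀⠀⠀⠀⠿⠿⠂⠿⠿⠀⠀⠀⠀⠀
⠀⠀⠀⠀⠀⠿⠿⠂⠿⠿⠀⠀⠀⠀⠀
⠀⠀⠀⠀⠀⠿⠿⠂⠿⠿⠀⠀⠀⠀⠀
⠀⠀⠀⠀⠀⠿⠿⠂⠿⠿⠀⠀⠀⠀⠀

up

⠀⠀⠀⠀⠀⠀⠀⠀⠀⠀⠀⠀⠀⠀⠀
⠀⠀⠀⠀⠀⠀⠀⠀⠀⠀⠀⠀⠀⠀⠀
⠀⠀⠀⠀⠀⠀⠀⠀⠀⠀⠀⠀⠀⠀⠀
⠀⠀⠀⠀⠀⠀⠀⠀⠀⠀⠀⠀⠀⠀⠀
⠀⠀⠀⠀⠀⠀⠀⠀⠀⠀⠀⠀⠀⠀⠀
⠀⠀⠀⠀⠀⠿⠿⠂⠿⠿⠀⠀⠀⠀⠀
⠀⠀⠀⠀⠀⠿⠿⠂⠿⠿⠀⠀⠀⠀⠀
⠀⠀⠀⠀⠀⠿⠿⣾⠿⠿⠀⠀⠀⠀⠀
⠀⠀⠀⠀⠀⠿⠿⠂⠿⠿⠀⠀⠀⠀⠀
⠀⠀⠀⠀⠀⠿⠿⠂⠿⠿⠀⠀⠀⠀⠀
⠀⠀⠀⠀⠀⠿⠿⠂⠿⠿⠀⠀⠀⠀⠀
⠀⠀⠀⠀⠀⠿⠿⠂⠿⠿⠀⠀⠀⠀⠀
⠀⠀⠀⠀⠀⠿⠿⠂⠿⠿⠀⠀⠀⠀⠀
⠀⠀⠀⠀⠀⠿⠿⠂⠿⠿⠀⠀⠀⠀⠀
⠀⠀⠀⠀⠀⠿⠿⠂⠿⠿⠀⠀⠀⠀⠀

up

⠿⠿⠿⠿⠿⠿⠿⠿⠿⠿⠿⠿⠿⠿⠿
⠀⠀⠀⠀⠀⠀⠀⠀⠀⠀⠀⠀⠀⠀⠀
⠀⠀⠀⠀⠀⠀⠀⠀⠀⠀⠀⠀⠀⠀⠀
⠀⠀⠀⠀⠀⠀⠀⠀⠀⠀⠀⠀⠀⠀⠀
⠀⠀⠀⠀⠀⠀⠀⠀⠀⠀⠀⠀⠀⠀⠀
⠀⠀⠀⠀⠀⠂⠂⠂⠿⠿⠀⠀⠀⠀⠀
⠀⠀⠀⠀⠀⠿⠿⠂⠿⠿⠀⠀⠀⠀⠀
⠀⠀⠀⠀⠀⠿⠿⣾⠿⠿⠀⠀⠀⠀⠀
⠀⠀⠀⠀⠀⠿⠿⠂⠿⠿⠀⠀⠀⠀⠀
⠀⠀⠀⠀⠀⠿⠿⠂⠿⠿⠀⠀⠀⠀⠀
⠀⠀⠀⠀⠀⠿⠿⠂⠿⠿⠀⠀⠀⠀⠀
⠀⠀⠀⠀⠀⠿⠿⠂⠿⠿⠀⠀⠀⠀⠀
⠀⠀⠀⠀⠀⠿⠿⠂⠿⠿⠀⠀⠀⠀⠀
⠀⠀⠀⠀⠀⠿⠿⠂⠿⠿⠀⠀⠀⠀⠀
⠀⠀⠀⠀⠀⠿⠿⠂⠿⠿⠀⠀⠀⠀⠀

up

⠿⠿⠿⠿⠿⠿⠿⠿⠿⠿⠿⠿⠿⠿⠿
⠿⠿⠿⠿⠿⠿⠿⠿⠿⠿⠿⠿⠿⠿⠿
⠀⠀⠀⠀⠀⠀⠀⠀⠀⠀⠀⠀⠀⠀⠀
⠀⠀⠀⠀⠀⠀⠀⠀⠀⠀⠀⠀⠀⠀⠀
⠀⠀⠀⠀⠀⠀⠀⠀⠀⠀⠀⠀⠀⠀⠀
⠀⠀⠀⠀⠀⠂⠂⠂⠿⠿⠀⠀⠀⠀⠀
⠀⠀⠀⠀⠀⠂⠂⠂⠿⠿⠀⠀⠀⠀⠀
⠀⠀⠀⠀⠀⠿⠿⣾⠿⠿⠀⠀⠀⠀⠀
⠀⠀⠀⠀⠀⠿⠿⠂⠿⠿⠀⠀⠀⠀⠀
⠀⠀⠀⠀⠀⠿⠿⠂⠿⠿⠀⠀⠀⠀⠀
⠀⠀⠀⠀⠀⠿⠿⠂⠿⠿⠀⠀⠀⠀⠀
⠀⠀⠀⠀⠀⠿⠿⠂⠿⠿⠀⠀⠀⠀⠀
⠀⠀⠀⠀⠀⠿⠿⠂⠿⠿⠀⠀⠀⠀⠀
⠀⠀⠀⠀⠀⠿⠿⠂⠿⠿⠀⠀⠀⠀⠀
⠀⠀⠀⠀⠀⠿⠿⠂⠿⠿⠀⠀⠀⠀⠀

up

⠿⠿⠿⠿⠿⠿⠿⠿⠿⠿⠿⠿⠿⠿⠿
⠿⠿⠿⠿⠿⠿⠿⠿⠿⠿⠿⠿⠿⠿⠿
⠿⠿⠿⠿⠿⠿⠿⠿⠿⠿⠿⠿⠿⠿⠿
⠀⠀⠀⠀⠀⠀⠀⠀⠀⠀⠀⠀⠀⠀⠀
⠀⠀⠀⠀⠀⠀⠀⠀⠀⠀⠀⠀⠀⠀⠀
⠀⠀⠀⠀⠀⠿⠿⠿⠿⠿⠀⠀⠀⠀⠀
⠀⠀⠀⠀⠀⠂⠂⠂⠿⠿⠀⠀⠀⠀⠀
⠀⠀⠀⠀⠀⠂⠂⣾⠿⠿⠀⠀⠀⠀⠀
⠀⠀⠀⠀⠀⠿⠿⠂⠿⠿⠀⠀⠀⠀⠀
⠀⠀⠀⠀⠀⠿⠿⠂⠿⠿⠀⠀⠀⠀⠀
⠀⠀⠀⠀⠀⠿⠿⠂⠿⠿⠀⠀⠀⠀⠀
⠀⠀⠀⠀⠀⠿⠿⠂⠿⠿⠀⠀⠀⠀⠀
⠀⠀⠀⠀⠀⠿⠿⠂⠿⠿⠀⠀⠀⠀⠀
⠀⠀⠀⠀⠀⠿⠿⠂⠿⠿⠀⠀⠀⠀⠀
⠀⠀⠀⠀⠀⠿⠿⠂⠿⠿⠀⠀⠀⠀⠀

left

⠿⠿⠿⠿⠿⠿⠿⠿⠿⠿⠿⠿⠿⠿⠿
⠿⠿⠿⠿⠿⠿⠿⠿⠿⠿⠿⠿⠿⠿⠿
⠿⠿⠿⠿⠿⠿⠿⠿⠿⠿⠿⠿⠿⠿⠿
⠀⠀⠀⠀⠀⠀⠀⠀⠀⠀⠀⠀⠀⠀⠀
⠀⠀⠀⠀⠀⠀⠀⠀⠀⠀⠀⠀⠀⠀⠀
⠀⠀⠀⠀⠀⠿⠿⠿⠿⠿⠿⠀⠀⠀⠀
⠀⠀⠀⠀⠀⠂⠂⠂⠂⠿⠿⠀⠀⠀⠀
⠀⠀⠀⠀⠀⠂⠂⣾⠂⠿⠿⠀⠀⠀⠀
⠀⠀⠀⠀⠀⠿⠿⠿⠂⠿⠿⠀⠀⠀⠀
⠀⠀⠀⠀⠀⠿⠿⠿⠂⠿⠿⠀⠀⠀⠀
⠀⠀⠀⠀⠀⠀⠿⠿⠂⠿⠿⠀⠀⠀⠀
⠀⠀⠀⠀⠀⠀⠿⠿⠂⠿⠿⠀⠀⠀⠀
⠀⠀⠀⠀⠀⠀⠿⠿⠂⠿⠿⠀⠀⠀⠀
⠀⠀⠀⠀⠀⠀⠿⠿⠂⠿⠿⠀⠀⠀⠀
⠀⠀⠀⠀⠀⠀⠿⠿⠂⠿⠿⠀⠀⠀⠀

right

⠿⠿⠿⠿⠿⠿⠿⠿⠿⠿⠿⠿⠿⠿⠿
⠿⠿⠿⠿⠿⠿⠿⠿⠿⠿⠿⠿⠿⠿⠿
⠿⠿⠿⠿⠿⠿⠿⠿⠿⠿⠿⠿⠿⠿⠿
⠀⠀⠀⠀⠀⠀⠀⠀⠀⠀⠀⠀⠀⠀⠀
⠀⠀⠀⠀⠀⠀⠀⠀⠀⠀⠀⠀⠀⠀⠀
⠀⠀⠀⠀⠿⠿⠿⠿⠿⠿⠀⠀⠀⠀⠀
⠀⠀⠀⠀⠂⠂⠂⠂⠿⠿⠀⠀⠀⠀⠀
⠀⠀⠀⠀⠂⠂⠂⣾⠿⠿⠀⠀⠀⠀⠀
⠀⠀⠀⠀⠿⠿⠿⠂⠿⠿⠀⠀⠀⠀⠀
⠀⠀⠀⠀⠿⠿⠿⠂⠿⠿⠀⠀⠀⠀⠀
⠀⠀⠀⠀⠀⠿⠿⠂⠿⠿⠀⠀⠀⠀⠀
⠀⠀⠀⠀⠀⠿⠿⠂⠿⠿⠀⠀⠀⠀⠀
⠀⠀⠀⠀⠀⠿⠿⠂⠿⠿⠀⠀⠀⠀⠀
⠀⠀⠀⠀⠀⠿⠿⠂⠿⠿⠀⠀⠀⠀⠀
⠀⠀⠀⠀⠀⠿⠿⠂⠿⠿⠀⠀⠀⠀⠀

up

⠿⠿⠿⠿⠿⠿⠿⠿⠿⠿⠿⠿⠿⠿⠿
⠿⠿⠿⠿⠿⠿⠿⠿⠿⠿⠿⠿⠿⠿⠿
⠿⠿⠿⠿⠿⠿⠿⠿⠿⠿⠿⠿⠿⠿⠿
⠿⠿⠿⠿⠿⠿⠿⠿⠿⠿⠿⠿⠿⠿⠿
⠀⠀⠀⠀⠀⠀⠀⠀⠀⠀⠀⠀⠀⠀⠀
⠀⠀⠀⠀⠀⠿⠿⠿⠿⠿⠀⠀⠀⠀⠀
⠀⠀⠀⠀⠿⠿⠿⠿⠿⠿⠀⠀⠀⠀⠀
⠀⠀⠀⠀⠂⠂⠂⣾⠿⠿⠀⠀⠀⠀⠀
⠀⠀⠀⠀⠂⠂⠂⠂⠿⠿⠀⠀⠀⠀⠀
⠀⠀⠀⠀⠿⠿⠿⠂⠿⠿⠀⠀⠀⠀⠀
⠀⠀⠀⠀⠿⠿⠿⠂⠿⠿⠀⠀⠀⠀⠀
⠀⠀⠀⠀⠀⠿⠿⠂⠿⠿⠀⠀⠀⠀⠀
⠀⠀⠀⠀⠀⠿⠿⠂⠿⠿⠀⠀⠀⠀⠀
⠀⠀⠀⠀⠀⠿⠿⠂⠿⠿⠀⠀⠀⠀⠀
⠀⠀⠀⠀⠀⠿⠿⠂⠿⠿⠀⠀⠀⠀⠀

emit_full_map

⠀⠿⠿⠿⠿⠿
⠿⠿⠿⠿⠿⠿
⠂⠂⠂⣾⠿⠿
⠂⠂⠂⠂⠿⠿
⠿⠿⠿⠂⠿⠿
⠿⠿⠿⠂⠿⠿
⠀⠿⠿⠂⠿⠿
⠀⠿⠿⠂⠿⠿
⠀⠿⠿⠂⠿⠿
⠀⠿⠿⠂⠿⠿
⠀⠿⠿⠂⠿⠿
⠀⠿⠿⠂⠿⠿
⠀⠿⠿⠂⠿⠿
⠀⠿⠿⠂⠿⠿
⠀⠿⠿⠂⠿⠿

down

⠿⠿⠿⠿⠿⠿⠿⠿⠿⠿⠿⠿⠿⠿⠿
⠿⠿⠿⠿⠿⠿⠿⠿⠿⠿⠿⠿⠿⠿⠿
⠿⠿⠿⠿⠿⠿⠿⠿⠿⠿⠿⠿⠿⠿⠿
⠀⠀⠀⠀⠀⠀⠀⠀⠀⠀⠀⠀⠀⠀⠀
⠀⠀⠀⠀⠀⠿⠿⠿⠿⠿⠀⠀⠀⠀⠀
⠀⠀⠀⠀⠿⠿⠿⠿⠿⠿⠀⠀⠀⠀⠀
⠀⠀⠀⠀⠂⠂⠂⠂⠿⠿⠀⠀⠀⠀⠀
⠀⠀⠀⠀⠂⠂⠂⣾⠿⠿⠀⠀⠀⠀⠀
⠀⠀⠀⠀⠿⠿⠿⠂⠿⠿⠀⠀⠀⠀⠀
⠀⠀⠀⠀⠿⠿⠿⠂⠿⠿⠀⠀⠀⠀⠀
⠀⠀⠀⠀⠀⠿⠿⠂⠿⠿⠀⠀⠀⠀⠀
⠀⠀⠀⠀⠀⠿⠿⠂⠿⠿⠀⠀⠀⠀⠀
⠀⠀⠀⠀⠀⠿⠿⠂⠿⠿⠀⠀⠀⠀⠀
⠀⠀⠀⠀⠀⠿⠿⠂⠿⠿⠀⠀⠀⠀⠀
⠀⠀⠀⠀⠀⠿⠿⠂⠿⠿⠀⠀⠀⠀⠀

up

⠿⠿⠿⠿⠿⠿⠿⠿⠿⠿⠿⠿⠿⠿⠿
⠿⠿⠿⠿⠿⠿⠿⠿⠿⠿⠿⠿⠿⠿⠿
⠿⠿⠿⠿⠿⠿⠿⠿⠿⠿⠿⠿⠿⠿⠿
⠿⠿⠿⠿⠿⠿⠿⠿⠿⠿⠿⠿⠿⠿⠿
⠀⠀⠀⠀⠀⠀⠀⠀⠀⠀⠀⠀⠀⠀⠀
⠀⠀⠀⠀⠀⠿⠿⠿⠿⠿⠀⠀⠀⠀⠀
⠀⠀⠀⠀⠿⠿⠿⠿⠿⠿⠀⠀⠀⠀⠀
⠀⠀⠀⠀⠂⠂⠂⣾⠿⠿⠀⠀⠀⠀⠀
⠀⠀⠀⠀⠂⠂⠂⠂⠿⠿⠀⠀⠀⠀⠀
⠀⠀⠀⠀⠿⠿⠿⠂⠿⠿⠀⠀⠀⠀⠀
⠀⠀⠀⠀⠿⠿⠿⠂⠿⠿⠀⠀⠀⠀⠀
⠀⠀⠀⠀⠀⠿⠿⠂⠿⠿⠀⠀⠀⠀⠀
⠀⠀⠀⠀⠀⠿⠿⠂⠿⠿⠀⠀⠀⠀⠀
⠀⠀⠀⠀⠀⠿⠿⠂⠿⠿⠀⠀⠀⠀⠀
⠀⠀⠀⠀⠀⠿⠿⠂⠿⠿⠀⠀⠀⠀⠀

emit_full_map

⠀⠿⠿⠿⠿⠿
⠿⠿⠿⠿⠿⠿
⠂⠂⠂⣾⠿⠿
⠂⠂⠂⠂⠿⠿
⠿⠿⠿⠂⠿⠿
⠿⠿⠿⠂⠿⠿
⠀⠿⠿⠂⠿⠿
⠀⠿⠿⠂⠿⠿
⠀⠿⠿⠂⠿⠿
⠀⠿⠿⠂⠿⠿
⠀⠿⠿⠂⠿⠿
⠀⠿⠿⠂⠿⠿
⠀⠿⠿⠂⠿⠿
⠀⠿⠿⠂⠿⠿
⠀⠿⠿⠂⠿⠿


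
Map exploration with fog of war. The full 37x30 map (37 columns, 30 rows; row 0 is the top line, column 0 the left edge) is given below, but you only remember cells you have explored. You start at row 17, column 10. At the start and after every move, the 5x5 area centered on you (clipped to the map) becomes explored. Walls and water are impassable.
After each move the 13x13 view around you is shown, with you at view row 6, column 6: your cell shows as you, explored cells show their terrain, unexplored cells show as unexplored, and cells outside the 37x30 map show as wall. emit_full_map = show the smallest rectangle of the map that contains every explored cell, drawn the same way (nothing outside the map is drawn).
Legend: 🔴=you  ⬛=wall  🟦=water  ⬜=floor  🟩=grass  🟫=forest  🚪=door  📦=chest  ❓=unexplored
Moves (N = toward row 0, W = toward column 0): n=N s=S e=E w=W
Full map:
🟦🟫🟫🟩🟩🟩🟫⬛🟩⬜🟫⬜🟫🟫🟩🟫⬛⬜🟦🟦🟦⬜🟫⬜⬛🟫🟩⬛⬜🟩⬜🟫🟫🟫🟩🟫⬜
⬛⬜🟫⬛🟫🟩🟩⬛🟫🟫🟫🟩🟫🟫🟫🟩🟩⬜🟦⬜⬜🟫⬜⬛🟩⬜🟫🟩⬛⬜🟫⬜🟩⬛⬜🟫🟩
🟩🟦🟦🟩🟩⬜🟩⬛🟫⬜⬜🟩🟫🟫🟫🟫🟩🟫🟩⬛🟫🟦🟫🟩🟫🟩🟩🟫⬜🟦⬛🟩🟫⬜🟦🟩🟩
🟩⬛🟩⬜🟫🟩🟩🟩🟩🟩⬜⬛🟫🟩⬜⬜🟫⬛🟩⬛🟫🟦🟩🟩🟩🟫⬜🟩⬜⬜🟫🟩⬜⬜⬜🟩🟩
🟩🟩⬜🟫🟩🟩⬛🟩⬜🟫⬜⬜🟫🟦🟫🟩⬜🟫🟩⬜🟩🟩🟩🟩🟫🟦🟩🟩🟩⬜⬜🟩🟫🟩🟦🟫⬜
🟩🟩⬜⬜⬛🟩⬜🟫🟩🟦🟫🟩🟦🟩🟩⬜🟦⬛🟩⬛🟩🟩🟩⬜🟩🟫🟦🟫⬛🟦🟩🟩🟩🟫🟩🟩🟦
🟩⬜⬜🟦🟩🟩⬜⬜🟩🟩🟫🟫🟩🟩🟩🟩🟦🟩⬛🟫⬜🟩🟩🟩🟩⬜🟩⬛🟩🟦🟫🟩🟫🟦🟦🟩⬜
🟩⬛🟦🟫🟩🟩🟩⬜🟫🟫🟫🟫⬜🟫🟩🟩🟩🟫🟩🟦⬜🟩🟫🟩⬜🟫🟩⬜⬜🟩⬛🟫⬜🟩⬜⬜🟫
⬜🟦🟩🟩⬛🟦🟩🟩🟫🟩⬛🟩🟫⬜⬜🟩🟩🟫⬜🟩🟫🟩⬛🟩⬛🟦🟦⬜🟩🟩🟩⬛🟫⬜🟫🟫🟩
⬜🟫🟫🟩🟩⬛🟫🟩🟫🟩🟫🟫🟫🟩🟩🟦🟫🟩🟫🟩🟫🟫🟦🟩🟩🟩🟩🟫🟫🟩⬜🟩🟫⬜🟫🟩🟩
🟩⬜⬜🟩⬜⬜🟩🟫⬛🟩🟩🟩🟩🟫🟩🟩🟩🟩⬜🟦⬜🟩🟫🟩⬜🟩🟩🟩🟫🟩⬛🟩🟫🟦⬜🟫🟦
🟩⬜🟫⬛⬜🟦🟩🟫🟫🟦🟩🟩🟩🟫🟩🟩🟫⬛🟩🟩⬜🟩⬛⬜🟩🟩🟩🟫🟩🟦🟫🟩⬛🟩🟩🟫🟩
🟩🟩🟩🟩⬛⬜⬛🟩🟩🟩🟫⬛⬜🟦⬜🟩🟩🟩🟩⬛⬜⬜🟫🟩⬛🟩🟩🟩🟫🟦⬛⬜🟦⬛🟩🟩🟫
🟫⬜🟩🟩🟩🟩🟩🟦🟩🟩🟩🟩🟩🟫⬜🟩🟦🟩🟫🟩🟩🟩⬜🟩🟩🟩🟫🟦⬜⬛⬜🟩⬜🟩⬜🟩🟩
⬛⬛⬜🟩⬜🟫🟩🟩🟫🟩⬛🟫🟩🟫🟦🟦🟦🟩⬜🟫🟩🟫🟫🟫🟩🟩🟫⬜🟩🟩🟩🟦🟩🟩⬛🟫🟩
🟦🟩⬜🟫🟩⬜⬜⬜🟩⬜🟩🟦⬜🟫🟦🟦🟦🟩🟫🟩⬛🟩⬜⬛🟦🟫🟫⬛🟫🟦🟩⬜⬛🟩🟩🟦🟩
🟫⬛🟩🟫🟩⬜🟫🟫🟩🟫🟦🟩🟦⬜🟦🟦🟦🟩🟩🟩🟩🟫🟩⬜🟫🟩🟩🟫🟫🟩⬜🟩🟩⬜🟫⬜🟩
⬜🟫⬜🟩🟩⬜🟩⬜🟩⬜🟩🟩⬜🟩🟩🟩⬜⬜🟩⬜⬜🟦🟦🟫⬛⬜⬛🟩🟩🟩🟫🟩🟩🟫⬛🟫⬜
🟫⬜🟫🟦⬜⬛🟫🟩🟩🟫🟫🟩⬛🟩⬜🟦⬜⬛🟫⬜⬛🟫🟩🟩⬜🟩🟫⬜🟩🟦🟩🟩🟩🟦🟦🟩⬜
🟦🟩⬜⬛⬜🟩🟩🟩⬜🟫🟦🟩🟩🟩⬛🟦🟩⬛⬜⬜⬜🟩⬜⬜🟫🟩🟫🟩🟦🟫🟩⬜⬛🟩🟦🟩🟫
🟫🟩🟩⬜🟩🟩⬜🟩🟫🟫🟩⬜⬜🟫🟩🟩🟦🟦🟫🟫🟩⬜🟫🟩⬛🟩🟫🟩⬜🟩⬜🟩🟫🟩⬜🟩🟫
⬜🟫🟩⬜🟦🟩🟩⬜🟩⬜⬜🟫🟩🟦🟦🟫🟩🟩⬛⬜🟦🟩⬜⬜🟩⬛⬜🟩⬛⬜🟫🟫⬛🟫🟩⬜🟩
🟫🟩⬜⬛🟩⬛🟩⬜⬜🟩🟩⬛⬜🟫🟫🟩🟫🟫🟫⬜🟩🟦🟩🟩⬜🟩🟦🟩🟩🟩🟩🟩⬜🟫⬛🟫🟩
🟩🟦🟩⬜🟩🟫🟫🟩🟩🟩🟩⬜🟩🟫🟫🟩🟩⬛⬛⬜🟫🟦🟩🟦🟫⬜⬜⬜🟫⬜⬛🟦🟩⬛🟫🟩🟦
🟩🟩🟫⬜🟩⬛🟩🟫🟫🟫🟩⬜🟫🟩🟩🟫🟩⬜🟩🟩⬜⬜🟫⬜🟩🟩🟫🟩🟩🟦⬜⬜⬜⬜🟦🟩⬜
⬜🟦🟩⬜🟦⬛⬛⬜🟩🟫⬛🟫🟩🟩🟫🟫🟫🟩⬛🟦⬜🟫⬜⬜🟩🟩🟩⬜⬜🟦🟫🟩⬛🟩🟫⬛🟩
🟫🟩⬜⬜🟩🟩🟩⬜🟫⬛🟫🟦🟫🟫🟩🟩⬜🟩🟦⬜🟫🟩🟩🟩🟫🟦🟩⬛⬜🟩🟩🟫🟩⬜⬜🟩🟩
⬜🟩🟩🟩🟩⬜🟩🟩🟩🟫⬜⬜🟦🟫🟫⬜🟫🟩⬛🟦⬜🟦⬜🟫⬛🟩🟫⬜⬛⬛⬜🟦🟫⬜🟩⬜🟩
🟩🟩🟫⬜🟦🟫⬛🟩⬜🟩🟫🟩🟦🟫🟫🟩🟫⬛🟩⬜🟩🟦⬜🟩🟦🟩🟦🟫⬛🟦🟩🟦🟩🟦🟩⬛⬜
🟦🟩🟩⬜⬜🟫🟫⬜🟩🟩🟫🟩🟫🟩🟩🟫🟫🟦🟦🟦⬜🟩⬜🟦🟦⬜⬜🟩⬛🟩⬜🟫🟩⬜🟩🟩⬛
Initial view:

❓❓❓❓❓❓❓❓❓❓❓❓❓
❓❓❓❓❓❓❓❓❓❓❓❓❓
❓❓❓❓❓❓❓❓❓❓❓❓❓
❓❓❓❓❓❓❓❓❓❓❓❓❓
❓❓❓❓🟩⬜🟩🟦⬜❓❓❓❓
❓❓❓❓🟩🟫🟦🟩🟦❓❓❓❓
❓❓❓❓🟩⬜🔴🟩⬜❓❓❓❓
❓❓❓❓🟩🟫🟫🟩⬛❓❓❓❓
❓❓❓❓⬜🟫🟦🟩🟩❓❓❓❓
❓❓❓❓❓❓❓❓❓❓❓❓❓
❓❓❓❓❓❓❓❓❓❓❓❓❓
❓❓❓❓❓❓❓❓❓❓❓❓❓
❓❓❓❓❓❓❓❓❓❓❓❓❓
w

❓❓❓❓❓❓❓❓❓❓❓❓❓
❓❓❓❓❓❓❓❓❓❓❓❓❓
❓❓❓❓❓❓❓❓❓❓❓❓❓
❓❓❓❓❓❓❓❓❓❓❓❓❓
❓❓❓❓⬜🟩⬜🟩🟦⬜❓❓❓
❓❓❓❓🟫🟩🟫🟦🟩🟦❓❓❓
❓❓❓❓⬜🟩🔴🟩🟩⬜❓❓❓
❓❓❓❓🟩🟩🟫🟫🟩⬛❓❓❓
❓❓❓❓🟩⬜🟫🟦🟩🟩❓❓❓
❓❓❓❓❓❓❓❓❓❓❓❓❓
❓❓❓❓❓❓❓❓❓❓❓❓❓
❓❓❓❓❓❓❓❓❓❓❓❓❓
❓❓❓❓❓❓❓❓❓❓❓❓❓

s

❓❓❓❓❓❓❓❓❓❓❓❓❓
❓❓❓❓❓❓❓❓❓❓❓❓❓
❓❓❓❓❓❓❓❓❓❓❓❓❓
❓❓❓❓⬜🟩⬜🟩🟦⬜❓❓❓
❓❓❓❓🟫🟩🟫🟦🟩🟦❓❓❓
❓❓❓❓⬜🟩⬜🟩🟩⬜❓❓❓
❓❓❓❓🟩🟩🔴🟫🟩⬛❓❓❓
❓❓❓❓🟩⬜🟫🟦🟩🟩❓❓❓
❓❓❓❓🟩🟫🟫🟩⬜❓❓❓❓
❓❓❓❓❓❓❓❓❓❓❓❓❓
❓❓❓❓❓❓❓❓❓❓❓❓❓
❓❓❓❓❓❓❓❓❓❓❓❓❓
❓❓❓❓❓❓❓❓❓❓❓❓❓

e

❓❓❓❓❓❓❓❓❓❓❓❓❓
❓❓❓❓❓❓❓❓❓❓❓❓❓
❓❓❓❓❓❓❓❓❓❓❓❓❓
❓❓❓⬜🟩⬜🟩🟦⬜❓❓❓❓
❓❓❓🟫🟩🟫🟦🟩🟦❓❓❓❓
❓❓❓⬜🟩⬜🟩🟩⬜❓❓❓❓
❓❓❓🟩🟩🟫🔴🟩⬛❓❓❓❓
❓❓❓🟩⬜🟫🟦🟩🟩❓❓❓❓
❓❓❓🟩🟫🟫🟩⬜⬜❓❓❓❓
❓❓❓❓❓❓❓❓❓❓❓❓❓
❓❓❓❓❓❓❓❓❓❓❓❓❓
❓❓❓❓❓❓❓❓❓❓❓❓❓
❓❓❓❓❓❓❓❓❓❓❓❓❓

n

❓❓❓❓❓❓❓❓❓❓❓❓❓
❓❓❓❓❓❓❓❓❓❓❓❓❓
❓❓❓❓❓❓❓❓❓❓❓❓❓
❓❓❓❓❓❓❓❓❓❓❓❓❓
❓❓❓⬜🟩⬜🟩🟦⬜❓❓❓❓
❓❓❓🟫🟩🟫🟦🟩🟦❓❓❓❓
❓❓❓⬜🟩⬜🔴🟩⬜❓❓❓❓
❓❓❓🟩🟩🟫🟫🟩⬛❓❓❓❓
❓❓❓🟩⬜🟫🟦🟩🟩❓❓❓❓
❓❓❓🟩🟫🟫🟩⬜⬜❓❓❓❓
❓❓❓❓❓❓❓❓❓❓❓❓❓
❓❓❓❓❓❓❓❓❓❓❓❓❓
❓❓❓❓❓❓❓❓❓❓❓❓❓

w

❓❓❓❓❓❓❓❓❓❓❓❓❓
❓❓❓❓❓❓❓❓❓❓❓❓❓
❓❓❓❓❓❓❓❓❓❓❓❓❓
❓❓❓❓❓❓❓❓❓❓❓❓❓
❓❓❓❓⬜🟩⬜🟩🟦⬜❓❓❓
❓❓❓❓🟫🟩🟫🟦🟩🟦❓❓❓
❓❓❓❓⬜🟩🔴🟩🟩⬜❓❓❓
❓❓❓❓🟩🟩🟫🟫🟩⬛❓❓❓
❓❓❓❓🟩⬜🟫🟦🟩🟩❓❓❓
❓❓❓❓🟩🟫🟫🟩⬜⬜❓❓❓
❓❓❓❓❓❓❓❓❓❓❓❓❓
❓❓❓❓❓❓❓❓❓❓❓❓❓
❓❓❓❓❓❓❓❓❓❓❓❓❓

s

❓❓❓❓❓❓❓❓❓❓❓❓❓
❓❓❓❓❓❓❓❓❓❓❓❓❓
❓❓❓❓❓❓❓❓❓❓❓❓❓
❓❓❓❓⬜🟩⬜🟩🟦⬜❓❓❓
❓❓❓❓🟫🟩🟫🟦🟩🟦❓❓❓
❓❓❓❓⬜🟩⬜🟩🟩⬜❓❓❓
❓❓❓❓🟩🟩🔴🟫🟩⬛❓❓❓
❓❓❓❓🟩⬜🟫🟦🟩🟩❓❓❓
❓❓❓❓🟩🟫🟫🟩⬜⬜❓❓❓
❓❓❓❓❓❓❓❓❓❓❓❓❓
❓❓❓❓❓❓❓❓❓❓❓❓❓
❓❓❓❓❓❓❓❓❓❓❓❓❓
❓❓❓❓❓❓❓❓❓❓❓❓❓

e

❓❓❓❓❓❓❓❓❓❓❓❓❓
❓❓❓❓❓❓❓❓❓❓❓❓❓
❓❓❓❓❓❓❓❓❓❓❓❓❓
❓❓❓⬜🟩⬜🟩🟦⬜❓❓❓❓
❓❓❓🟫🟩🟫🟦🟩🟦❓❓❓❓
❓❓❓⬜🟩⬜🟩🟩⬜❓❓❓❓
❓❓❓🟩🟩🟫🔴🟩⬛❓❓❓❓
❓❓❓🟩⬜🟫🟦🟩🟩❓❓❓❓
❓❓❓🟩🟫🟫🟩⬜⬜❓❓❓❓
❓❓❓❓❓❓❓❓❓❓❓❓❓
❓❓❓❓❓❓❓❓❓❓❓❓❓
❓❓❓❓❓❓❓❓❓❓❓❓❓
❓❓❓❓❓❓❓❓❓❓❓❓❓

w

❓❓❓❓❓❓❓❓❓❓❓❓❓
❓❓❓❓❓❓❓❓❓❓❓❓❓
❓❓❓❓❓❓❓❓❓❓❓❓❓
❓❓❓❓⬜🟩⬜🟩🟦⬜❓❓❓
❓❓❓❓🟫🟩🟫🟦🟩🟦❓❓❓
❓❓❓❓⬜🟩⬜🟩🟩⬜❓❓❓
❓❓❓❓🟩🟩🔴🟫🟩⬛❓❓❓
❓❓❓❓🟩⬜🟫🟦🟩🟩❓❓❓
❓❓❓❓🟩🟫🟫🟩⬜⬜❓❓❓
❓❓❓❓❓❓❓❓❓❓❓❓❓
❓❓❓❓❓❓❓❓❓❓❓❓❓
❓❓❓❓❓❓❓❓❓❓❓❓❓
❓❓❓❓❓❓❓❓❓❓❓❓❓


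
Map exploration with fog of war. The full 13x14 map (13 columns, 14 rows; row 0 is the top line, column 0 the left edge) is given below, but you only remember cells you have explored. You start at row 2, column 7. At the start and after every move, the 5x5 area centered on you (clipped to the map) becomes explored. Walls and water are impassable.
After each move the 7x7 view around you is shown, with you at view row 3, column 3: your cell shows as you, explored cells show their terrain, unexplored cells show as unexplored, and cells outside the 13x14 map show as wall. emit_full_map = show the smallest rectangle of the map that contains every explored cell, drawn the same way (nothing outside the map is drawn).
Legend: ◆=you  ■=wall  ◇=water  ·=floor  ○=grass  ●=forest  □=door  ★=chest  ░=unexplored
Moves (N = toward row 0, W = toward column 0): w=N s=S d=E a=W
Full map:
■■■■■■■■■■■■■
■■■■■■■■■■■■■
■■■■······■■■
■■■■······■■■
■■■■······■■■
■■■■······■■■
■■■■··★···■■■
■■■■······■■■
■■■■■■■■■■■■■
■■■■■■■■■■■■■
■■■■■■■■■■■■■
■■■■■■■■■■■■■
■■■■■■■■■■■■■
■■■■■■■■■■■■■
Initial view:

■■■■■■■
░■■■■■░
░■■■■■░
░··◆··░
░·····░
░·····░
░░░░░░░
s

░■■■■■░
░■■■■■░
░·····░
░··◆··░
░·····░
░·····░
░░░░░░░

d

■■■■■░░
■■■■■■░
·····■░
···◆·■░
·····■░
·····■░
░░░░░░░

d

■■■■░░░
■■■■■■░
····■■░
···◆■■░
····■■░
····■■░
░░░░░░░

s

■■■■■■░
····■■░
····■■░
···◆■■░
····■■░
░···■■░
░░░░░░░

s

····■■░
····■■░
····■■░
···◆■■░
░···■■░
░···■■░
░░░░░░░

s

····■■░
····■■░
····■■░
░··◆■■░
░···■■░
░■■■■■░
░░░░░░░

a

·····■■
·····■■
·····■■
░★·◆·■■
░····■■
░■■■■■■
░░░░░░░

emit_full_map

■■■■■░░
■■■■■■■
·····■■
·····■■
·····■■
·····■■
░★·◆·■■
░····■■
░■■■■■■

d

····■■░
····■■░
····■■░
★··◆■■░
····■■░
■■■■■■░
░░░░░░░

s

····■■░
····■■░
★···■■░
···◆■■░
■■■■■■░
░■■■■■░
░░░░░░░

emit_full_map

■■■■■░░
■■■■■■■
·····■■
·····■■
·····■■
·····■■
░★···■■
░···◆■■
░■■■■■■
░░■■■■■


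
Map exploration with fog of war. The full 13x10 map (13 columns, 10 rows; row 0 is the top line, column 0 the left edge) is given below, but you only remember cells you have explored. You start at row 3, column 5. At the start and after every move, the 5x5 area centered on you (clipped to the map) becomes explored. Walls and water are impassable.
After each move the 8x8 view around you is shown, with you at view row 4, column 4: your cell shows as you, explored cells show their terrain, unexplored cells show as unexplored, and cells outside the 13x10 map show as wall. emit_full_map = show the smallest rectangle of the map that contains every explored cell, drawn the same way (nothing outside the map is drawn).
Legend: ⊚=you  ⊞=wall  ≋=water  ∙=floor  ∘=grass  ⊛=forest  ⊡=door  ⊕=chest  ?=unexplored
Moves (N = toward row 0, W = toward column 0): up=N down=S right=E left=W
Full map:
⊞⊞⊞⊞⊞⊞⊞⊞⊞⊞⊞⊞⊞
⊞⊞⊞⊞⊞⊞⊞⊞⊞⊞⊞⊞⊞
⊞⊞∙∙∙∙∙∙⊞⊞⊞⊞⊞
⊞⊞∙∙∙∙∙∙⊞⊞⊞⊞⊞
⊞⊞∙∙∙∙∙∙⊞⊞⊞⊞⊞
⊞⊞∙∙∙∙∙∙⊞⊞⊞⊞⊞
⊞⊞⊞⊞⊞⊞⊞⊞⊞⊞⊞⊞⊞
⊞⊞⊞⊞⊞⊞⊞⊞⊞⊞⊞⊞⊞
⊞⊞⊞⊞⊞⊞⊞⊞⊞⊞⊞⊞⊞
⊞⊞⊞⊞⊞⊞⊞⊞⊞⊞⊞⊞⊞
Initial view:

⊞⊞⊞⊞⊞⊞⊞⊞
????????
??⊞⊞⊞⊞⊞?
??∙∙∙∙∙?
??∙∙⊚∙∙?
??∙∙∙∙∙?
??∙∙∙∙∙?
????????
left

⊞⊞⊞⊞⊞⊞⊞⊞
????????
??⊞⊞⊞⊞⊞⊞
??∙∙∙∙∙∙
??∙∙⊚∙∙∙
??∙∙∙∙∙∙
??∙∙∙∙∙∙
????????

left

⊞⊞⊞⊞⊞⊞⊞⊞
⊞???????
⊞?⊞⊞⊞⊞⊞⊞
⊞?⊞∙∙∙∙∙
⊞?⊞∙⊚∙∙∙
⊞?⊞∙∙∙∙∙
⊞?⊞∙∙∙∙∙
⊞???????

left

⊞⊞⊞⊞⊞⊞⊞⊞
⊞⊞??????
⊞⊞⊞⊞⊞⊞⊞⊞
⊞⊞⊞⊞∙∙∙∙
⊞⊞⊞⊞⊚∙∙∙
⊞⊞⊞⊞∙∙∙∙
⊞⊞⊞⊞∙∙∙∙
⊞⊞??????

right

⊞⊞⊞⊞⊞⊞⊞⊞
⊞???????
⊞⊞⊞⊞⊞⊞⊞⊞
⊞⊞⊞∙∙∙∙∙
⊞⊞⊞∙⊚∙∙∙
⊞⊞⊞∙∙∙∙∙
⊞⊞⊞∙∙∙∙∙
⊞???????

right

⊞⊞⊞⊞⊞⊞⊞⊞
????????
⊞⊞⊞⊞⊞⊞⊞⊞
⊞⊞∙∙∙∙∙∙
⊞⊞∙∙⊚∙∙∙
⊞⊞∙∙∙∙∙∙
⊞⊞∙∙∙∙∙∙
????????

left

⊞⊞⊞⊞⊞⊞⊞⊞
⊞???????
⊞⊞⊞⊞⊞⊞⊞⊞
⊞⊞⊞∙∙∙∙∙
⊞⊞⊞∙⊚∙∙∙
⊞⊞⊞∙∙∙∙∙
⊞⊞⊞∙∙∙∙∙
⊞???????

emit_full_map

⊞⊞⊞⊞⊞⊞⊞⊞
⊞⊞∙∙∙∙∙∙
⊞⊞∙⊚∙∙∙∙
⊞⊞∙∙∙∙∙∙
⊞⊞∙∙∙∙∙∙

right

⊞⊞⊞⊞⊞⊞⊞⊞
????????
⊞⊞⊞⊞⊞⊞⊞⊞
⊞⊞∙∙∙∙∙∙
⊞⊞∙∙⊚∙∙∙
⊞⊞∙∙∙∙∙∙
⊞⊞∙∙∙∙∙∙
????????


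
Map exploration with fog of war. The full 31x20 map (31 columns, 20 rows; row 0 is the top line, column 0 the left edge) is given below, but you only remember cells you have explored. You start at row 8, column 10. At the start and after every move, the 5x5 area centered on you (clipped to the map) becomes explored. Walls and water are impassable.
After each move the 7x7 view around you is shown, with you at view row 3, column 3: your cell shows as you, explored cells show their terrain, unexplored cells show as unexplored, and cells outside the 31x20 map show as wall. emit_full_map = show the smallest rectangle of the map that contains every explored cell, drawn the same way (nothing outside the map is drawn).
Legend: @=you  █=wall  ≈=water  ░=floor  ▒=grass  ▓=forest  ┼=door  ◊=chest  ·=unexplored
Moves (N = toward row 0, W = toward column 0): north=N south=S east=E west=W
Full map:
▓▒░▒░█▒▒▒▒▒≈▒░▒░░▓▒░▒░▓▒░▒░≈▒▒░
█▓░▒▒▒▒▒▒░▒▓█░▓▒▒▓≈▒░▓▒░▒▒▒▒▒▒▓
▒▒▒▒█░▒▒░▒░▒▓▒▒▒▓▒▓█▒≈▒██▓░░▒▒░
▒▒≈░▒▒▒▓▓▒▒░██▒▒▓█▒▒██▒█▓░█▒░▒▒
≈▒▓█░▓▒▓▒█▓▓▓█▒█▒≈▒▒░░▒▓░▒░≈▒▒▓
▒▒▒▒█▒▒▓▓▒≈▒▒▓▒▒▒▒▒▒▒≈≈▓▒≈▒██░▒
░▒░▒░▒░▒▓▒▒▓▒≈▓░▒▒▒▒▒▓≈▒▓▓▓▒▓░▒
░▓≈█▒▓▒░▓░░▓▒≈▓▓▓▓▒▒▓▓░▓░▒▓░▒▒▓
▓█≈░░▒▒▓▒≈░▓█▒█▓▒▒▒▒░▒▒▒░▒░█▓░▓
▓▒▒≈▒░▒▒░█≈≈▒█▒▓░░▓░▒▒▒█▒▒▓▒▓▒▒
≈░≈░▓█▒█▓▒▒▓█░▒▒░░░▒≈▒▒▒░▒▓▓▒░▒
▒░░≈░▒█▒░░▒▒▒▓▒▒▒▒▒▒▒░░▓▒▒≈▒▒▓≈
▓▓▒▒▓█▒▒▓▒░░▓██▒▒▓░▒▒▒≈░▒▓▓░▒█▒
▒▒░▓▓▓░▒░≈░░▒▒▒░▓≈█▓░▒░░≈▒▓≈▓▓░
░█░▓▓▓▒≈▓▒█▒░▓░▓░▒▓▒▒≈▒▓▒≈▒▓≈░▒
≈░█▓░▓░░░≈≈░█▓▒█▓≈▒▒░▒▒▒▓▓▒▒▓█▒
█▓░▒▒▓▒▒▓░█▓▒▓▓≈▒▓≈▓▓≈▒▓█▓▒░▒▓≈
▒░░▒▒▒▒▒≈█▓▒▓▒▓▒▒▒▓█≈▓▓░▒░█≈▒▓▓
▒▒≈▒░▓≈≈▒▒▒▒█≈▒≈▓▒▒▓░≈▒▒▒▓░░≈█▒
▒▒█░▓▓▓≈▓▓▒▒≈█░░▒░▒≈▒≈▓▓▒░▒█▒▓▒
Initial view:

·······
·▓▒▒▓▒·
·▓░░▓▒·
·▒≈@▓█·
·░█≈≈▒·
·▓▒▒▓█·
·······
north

·······
·▓▒≈▒▒·
·▓▒▒▓▒·
·▓░@▓▒·
·▒≈░▓█·
·░█≈≈▒·
·▓▒▒▓█·

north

·······
·▒█▓▓▓·
·▓▒≈▒▒·
·▓▒@▓▒·
·▓░░▓▒·
·▒≈░▓█·
·░█≈≈▒·

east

·······
▒█▓▓▓█·
▓▒≈▒▒▓·
▓▒▒@▒≈·
▓░░▓▒≈·
▒≈░▓█▒·
░█≈≈▒··

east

·······
█▓▓▓█▒·
▒≈▒▒▓▒·
▒▒▓@≈▓·
░░▓▒≈▓·
≈░▓█▒█·
█≈≈▒···

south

█▓▓▓█▒·
▒≈▒▒▓▒·
▒▒▓▒≈▓·
░░▓@≈▓·
≈░▓█▒█·
█≈≈▒█▒·
▒▒▓█···

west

▒█▓▓▓█▒
▓▒≈▒▒▓▒
▓▒▒▓▒≈▓
▓░░@▒≈▓
▒≈░▓█▒█
░█≈≈▒█▒
▓▒▒▓█··

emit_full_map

▒█▓▓▓█▒
▓▒≈▒▒▓▒
▓▒▒▓▒≈▓
▓░░@▒≈▓
▒≈░▓█▒█
░█≈≈▒█▒
▓▒▒▓█··

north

·······
▒█▓▓▓█▒
▓▒≈▒▒▓▒
▓▒▒@▒≈▓
▓░░▓▒≈▓
▒≈░▓█▒█
░█≈≈▒█▒

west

·······
·▒█▓▓▓█
·▓▒≈▒▒▓
·▓▒@▓▒≈
·▓░░▓▒≈
·▒≈░▓█▒
·░█≈≈▒█

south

·▒█▓▓▓█
·▓▒≈▒▒▓
·▓▒▒▓▒≈
·▓░@▓▒≈
·▒≈░▓█▒
·░█≈≈▒█
·▓▒▒▓█·

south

·▓▒≈▒▒▓
·▓▒▒▓▒≈
·▓░░▓▒≈
·▒≈@▓█▒
·░█≈≈▒█
·▓▒▒▓█·
·······

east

▓▒≈▒▒▓▒
▓▒▒▓▒≈▓
▓░░▓▒≈▓
▒≈░@█▒█
░█≈≈▒█▒
▓▒▒▓█░·
·······

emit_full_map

▒█▓▓▓█▒
▓▒≈▒▒▓▒
▓▒▒▓▒≈▓
▓░░▓▒≈▓
▒≈░@█▒█
░█≈≈▒█▒
▓▒▒▓█░·

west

·▓▒≈▒▒▓
·▓▒▒▓▒≈
·▓░░▓▒≈
·▒≈@▓█▒
·░█≈≈▒█
·▓▒▒▓█░
·······

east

▓▒≈▒▒▓▒
▓▒▒▓▒≈▓
▓░░▓▒≈▓
▒≈░@█▒█
░█≈≈▒█▒
▓▒▒▓█░·
·······

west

·▓▒≈▒▒▓
·▓▒▒▓▒≈
·▓░░▓▒≈
·▒≈@▓█▒
·░█≈≈▒█
·▓▒▒▓█░
·······

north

·▒█▓▓▓█
·▓▒≈▒▒▓
·▓▒▒▓▒≈
·▓░@▓▒≈
·▒≈░▓█▒
·░█≈≈▒█
·▓▒▒▓█░

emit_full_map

▒█▓▓▓█▒
▓▒≈▒▒▓▒
▓▒▒▓▒≈▓
▓░@▓▒≈▓
▒≈░▓█▒█
░█≈≈▒█▒
▓▒▒▓█░·

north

·······
·▒█▓▓▓█
·▓▒≈▒▒▓
·▓▒@▓▒≈
·▓░░▓▒≈
·▒≈░▓█▒
·░█≈≈▒█

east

·······
▒█▓▓▓█▒
▓▒≈▒▒▓▒
▓▒▒@▒≈▓
▓░░▓▒≈▓
▒≈░▓█▒█
░█≈≈▒█▒


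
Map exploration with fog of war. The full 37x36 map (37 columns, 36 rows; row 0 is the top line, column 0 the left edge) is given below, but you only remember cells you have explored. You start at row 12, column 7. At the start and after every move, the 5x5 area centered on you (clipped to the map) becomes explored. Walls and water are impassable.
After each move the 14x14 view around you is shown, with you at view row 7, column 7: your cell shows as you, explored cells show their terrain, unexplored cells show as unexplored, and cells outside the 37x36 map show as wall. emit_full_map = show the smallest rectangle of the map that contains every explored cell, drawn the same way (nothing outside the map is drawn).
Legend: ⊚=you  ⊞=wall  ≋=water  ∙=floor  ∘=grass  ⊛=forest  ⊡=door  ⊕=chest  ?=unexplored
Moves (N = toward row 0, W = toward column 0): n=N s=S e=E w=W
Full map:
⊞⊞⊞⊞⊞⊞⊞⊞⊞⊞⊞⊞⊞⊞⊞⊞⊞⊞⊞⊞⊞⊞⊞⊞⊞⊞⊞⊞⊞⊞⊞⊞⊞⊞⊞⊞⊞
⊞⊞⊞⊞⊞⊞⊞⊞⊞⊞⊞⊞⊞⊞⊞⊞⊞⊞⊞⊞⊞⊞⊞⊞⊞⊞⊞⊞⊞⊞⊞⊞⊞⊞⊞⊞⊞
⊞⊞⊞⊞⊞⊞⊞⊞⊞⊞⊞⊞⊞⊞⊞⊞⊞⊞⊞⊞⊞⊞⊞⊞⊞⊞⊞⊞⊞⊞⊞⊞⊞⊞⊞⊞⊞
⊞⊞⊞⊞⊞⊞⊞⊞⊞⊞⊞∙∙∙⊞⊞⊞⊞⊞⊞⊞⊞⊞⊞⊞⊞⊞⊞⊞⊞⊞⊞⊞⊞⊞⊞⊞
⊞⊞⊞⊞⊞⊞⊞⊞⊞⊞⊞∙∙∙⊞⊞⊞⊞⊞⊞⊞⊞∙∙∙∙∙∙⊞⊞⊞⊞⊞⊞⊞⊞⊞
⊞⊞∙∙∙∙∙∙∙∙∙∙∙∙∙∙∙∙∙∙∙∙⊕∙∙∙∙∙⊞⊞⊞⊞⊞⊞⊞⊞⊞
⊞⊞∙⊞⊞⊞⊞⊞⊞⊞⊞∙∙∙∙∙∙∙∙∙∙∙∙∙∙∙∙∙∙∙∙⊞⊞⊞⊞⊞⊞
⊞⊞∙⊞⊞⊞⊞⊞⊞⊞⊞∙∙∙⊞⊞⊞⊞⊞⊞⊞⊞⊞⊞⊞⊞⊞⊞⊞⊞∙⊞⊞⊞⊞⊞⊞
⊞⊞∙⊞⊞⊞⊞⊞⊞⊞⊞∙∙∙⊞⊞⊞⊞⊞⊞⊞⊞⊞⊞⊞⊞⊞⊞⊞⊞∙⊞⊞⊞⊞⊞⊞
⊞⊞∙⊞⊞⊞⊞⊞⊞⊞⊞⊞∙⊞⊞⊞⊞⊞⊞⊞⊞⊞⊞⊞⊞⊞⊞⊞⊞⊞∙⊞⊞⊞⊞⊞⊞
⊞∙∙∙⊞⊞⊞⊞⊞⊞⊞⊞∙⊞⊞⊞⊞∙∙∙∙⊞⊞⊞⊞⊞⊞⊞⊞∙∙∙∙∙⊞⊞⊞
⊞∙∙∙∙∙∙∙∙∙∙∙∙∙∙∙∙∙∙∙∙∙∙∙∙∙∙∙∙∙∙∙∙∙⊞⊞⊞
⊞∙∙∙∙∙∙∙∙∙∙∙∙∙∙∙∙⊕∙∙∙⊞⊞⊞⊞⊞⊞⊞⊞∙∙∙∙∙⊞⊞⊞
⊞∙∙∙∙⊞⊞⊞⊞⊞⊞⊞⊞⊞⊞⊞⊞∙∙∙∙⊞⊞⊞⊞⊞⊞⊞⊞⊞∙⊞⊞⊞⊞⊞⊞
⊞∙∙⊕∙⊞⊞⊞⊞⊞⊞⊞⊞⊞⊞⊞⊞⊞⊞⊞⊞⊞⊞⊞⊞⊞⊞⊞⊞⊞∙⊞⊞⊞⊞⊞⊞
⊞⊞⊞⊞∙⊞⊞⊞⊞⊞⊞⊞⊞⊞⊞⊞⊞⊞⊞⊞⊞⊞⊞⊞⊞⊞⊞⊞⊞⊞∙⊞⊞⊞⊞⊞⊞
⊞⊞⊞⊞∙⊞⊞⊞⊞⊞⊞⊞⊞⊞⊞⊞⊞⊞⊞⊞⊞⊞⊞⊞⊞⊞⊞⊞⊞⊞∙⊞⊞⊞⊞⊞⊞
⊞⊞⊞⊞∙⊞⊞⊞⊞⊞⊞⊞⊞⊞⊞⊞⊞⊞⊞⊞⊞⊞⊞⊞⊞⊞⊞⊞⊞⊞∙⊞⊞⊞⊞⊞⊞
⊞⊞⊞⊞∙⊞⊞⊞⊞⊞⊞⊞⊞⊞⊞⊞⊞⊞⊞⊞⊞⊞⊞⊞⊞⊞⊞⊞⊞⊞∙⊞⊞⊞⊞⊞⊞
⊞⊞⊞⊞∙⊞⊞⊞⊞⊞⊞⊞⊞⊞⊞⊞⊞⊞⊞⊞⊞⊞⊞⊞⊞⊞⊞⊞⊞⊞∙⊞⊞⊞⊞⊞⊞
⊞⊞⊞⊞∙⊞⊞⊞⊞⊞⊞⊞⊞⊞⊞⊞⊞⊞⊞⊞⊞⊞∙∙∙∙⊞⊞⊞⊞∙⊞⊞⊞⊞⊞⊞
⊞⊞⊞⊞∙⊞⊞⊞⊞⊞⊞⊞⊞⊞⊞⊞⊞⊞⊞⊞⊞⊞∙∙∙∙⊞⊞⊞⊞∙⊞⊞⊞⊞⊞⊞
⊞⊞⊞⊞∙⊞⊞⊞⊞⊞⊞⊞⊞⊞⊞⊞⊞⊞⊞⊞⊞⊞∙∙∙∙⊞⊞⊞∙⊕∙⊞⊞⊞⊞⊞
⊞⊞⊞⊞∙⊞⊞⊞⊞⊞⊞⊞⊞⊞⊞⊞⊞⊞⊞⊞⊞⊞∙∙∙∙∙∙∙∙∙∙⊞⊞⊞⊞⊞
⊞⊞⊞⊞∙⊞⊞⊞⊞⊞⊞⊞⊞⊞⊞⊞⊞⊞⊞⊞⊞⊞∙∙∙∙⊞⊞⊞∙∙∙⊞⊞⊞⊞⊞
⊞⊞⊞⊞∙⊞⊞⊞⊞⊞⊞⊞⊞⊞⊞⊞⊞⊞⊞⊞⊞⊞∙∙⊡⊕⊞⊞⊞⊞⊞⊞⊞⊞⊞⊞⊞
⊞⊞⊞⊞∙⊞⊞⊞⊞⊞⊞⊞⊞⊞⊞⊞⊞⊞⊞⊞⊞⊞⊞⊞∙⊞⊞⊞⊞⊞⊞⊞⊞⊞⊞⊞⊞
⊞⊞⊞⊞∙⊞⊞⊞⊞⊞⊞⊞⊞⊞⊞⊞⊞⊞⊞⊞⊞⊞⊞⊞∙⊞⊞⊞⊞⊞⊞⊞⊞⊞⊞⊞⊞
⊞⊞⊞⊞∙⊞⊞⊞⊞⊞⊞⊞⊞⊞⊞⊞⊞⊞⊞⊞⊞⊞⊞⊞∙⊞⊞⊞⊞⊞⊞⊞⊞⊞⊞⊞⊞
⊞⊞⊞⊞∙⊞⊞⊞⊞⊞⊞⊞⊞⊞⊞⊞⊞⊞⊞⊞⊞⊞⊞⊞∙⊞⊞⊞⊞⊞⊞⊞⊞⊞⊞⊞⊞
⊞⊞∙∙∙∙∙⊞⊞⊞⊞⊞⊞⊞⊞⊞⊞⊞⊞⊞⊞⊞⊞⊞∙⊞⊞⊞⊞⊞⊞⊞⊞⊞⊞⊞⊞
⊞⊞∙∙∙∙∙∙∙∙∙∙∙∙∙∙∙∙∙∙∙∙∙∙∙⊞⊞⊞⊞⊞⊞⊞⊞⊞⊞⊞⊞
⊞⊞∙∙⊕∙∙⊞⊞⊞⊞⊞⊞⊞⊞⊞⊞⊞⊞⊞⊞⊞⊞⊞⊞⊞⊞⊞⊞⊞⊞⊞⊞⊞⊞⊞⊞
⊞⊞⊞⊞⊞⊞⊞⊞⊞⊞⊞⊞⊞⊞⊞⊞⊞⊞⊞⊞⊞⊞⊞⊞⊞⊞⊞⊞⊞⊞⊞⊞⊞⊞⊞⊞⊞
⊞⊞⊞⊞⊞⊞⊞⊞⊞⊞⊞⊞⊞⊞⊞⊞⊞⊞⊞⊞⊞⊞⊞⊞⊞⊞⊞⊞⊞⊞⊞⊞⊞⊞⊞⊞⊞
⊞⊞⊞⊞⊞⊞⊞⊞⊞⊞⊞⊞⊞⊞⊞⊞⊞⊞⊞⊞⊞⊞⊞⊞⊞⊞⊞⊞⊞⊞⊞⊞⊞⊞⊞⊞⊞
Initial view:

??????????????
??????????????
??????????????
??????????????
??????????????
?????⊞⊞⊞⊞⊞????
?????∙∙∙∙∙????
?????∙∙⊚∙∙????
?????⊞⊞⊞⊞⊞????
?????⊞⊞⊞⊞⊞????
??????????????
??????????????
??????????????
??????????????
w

⊞?????????????
⊞?????????????
⊞?????????????
⊞?????????????
⊞?????????????
⊞????⊞⊞⊞⊞⊞⊞???
⊞????∙∙∙∙∙∙???
⊞????∙∙⊚∙∙∙???
⊞????∙⊞⊞⊞⊞⊞???
⊞????∙⊞⊞⊞⊞⊞???
⊞?????????????
⊞?????????????
⊞?????????????
⊞?????????????

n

⊞?????????????
⊞?????????????
⊞?????????????
⊞?????????????
⊞?????????????
⊞????⊞⊞⊞⊞⊞????
⊞????⊞⊞⊞⊞⊞⊞???
⊞????∙∙⊚∙∙∙???
⊞????∙∙∙∙∙∙???
⊞????∙⊞⊞⊞⊞⊞???
⊞????∙⊞⊞⊞⊞⊞???
⊞?????????????
⊞?????????????
⊞?????????????

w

⊞⊞????????????
⊞⊞????????????
⊞⊞????????????
⊞⊞????????????
⊞⊞????????????
⊞⊞???⊞⊞⊞⊞⊞⊞???
⊞⊞???∙⊞⊞⊞⊞⊞⊞??
⊞⊞???∙∙⊚∙∙∙∙??
⊞⊞???∙∙∙∙∙∙∙??
⊞⊞???∙∙⊞⊞⊞⊞⊞??
⊞⊞????∙⊞⊞⊞⊞⊞??
⊞⊞????????????
⊞⊞????????????
⊞⊞????????????

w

⊞⊞⊞???????????
⊞⊞⊞???????????
⊞⊞⊞???????????
⊞⊞⊞???????????
⊞⊞⊞???????????
⊞⊞⊞??∙⊞⊞⊞⊞⊞⊞??
⊞⊞⊞??∙∙⊞⊞⊞⊞⊞⊞?
⊞⊞⊞??∙∙⊚∙∙∙∙∙?
⊞⊞⊞??∙∙∙∙∙∙∙∙?
⊞⊞⊞??∙∙∙⊞⊞⊞⊞⊞?
⊞⊞⊞????∙⊞⊞⊞⊞⊞?
⊞⊞⊞???????????
⊞⊞⊞???????????
⊞⊞⊞???????????

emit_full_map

∙⊞⊞⊞⊞⊞⊞?
∙∙⊞⊞⊞⊞⊞⊞
∙∙⊚∙∙∙∙∙
∙∙∙∙∙∙∙∙
∙∙∙⊞⊞⊞⊞⊞
??∙⊞⊞⊞⊞⊞

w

⊞⊞⊞⊞??????????
⊞⊞⊞⊞??????????
⊞⊞⊞⊞??????????
⊞⊞⊞⊞??????????
⊞⊞⊞⊞??????????
⊞⊞⊞⊞?⊞∙⊞⊞⊞⊞⊞⊞?
⊞⊞⊞⊞?∙∙∙⊞⊞⊞⊞⊞⊞
⊞⊞⊞⊞?∙∙⊚∙∙∙∙∙∙
⊞⊞⊞⊞?∙∙∙∙∙∙∙∙∙
⊞⊞⊞⊞?∙∙∙∙⊞⊞⊞⊞⊞
⊞⊞⊞⊞????∙⊞⊞⊞⊞⊞
⊞⊞⊞⊞??????????
⊞⊞⊞⊞??????????
⊞⊞⊞⊞??????????

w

⊞⊞⊞⊞⊞?????????
⊞⊞⊞⊞⊞?????????
⊞⊞⊞⊞⊞?????????
⊞⊞⊞⊞⊞?????????
⊞⊞⊞⊞⊞?????????
⊞⊞⊞⊞⊞⊞⊞∙⊞⊞⊞⊞⊞⊞
⊞⊞⊞⊞⊞⊞∙∙∙⊞⊞⊞⊞⊞
⊞⊞⊞⊞⊞⊞∙⊚∙∙∙∙∙∙
⊞⊞⊞⊞⊞⊞∙∙∙∙∙∙∙∙
⊞⊞⊞⊞⊞⊞∙∙∙∙⊞⊞⊞⊞
⊞⊞⊞⊞⊞????∙⊞⊞⊞⊞
⊞⊞⊞⊞⊞?????????
⊞⊞⊞⊞⊞?????????
⊞⊞⊞⊞⊞?????????

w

⊞⊞⊞⊞⊞⊞????????
⊞⊞⊞⊞⊞⊞????????
⊞⊞⊞⊞⊞⊞????????
⊞⊞⊞⊞⊞⊞????????
⊞⊞⊞⊞⊞⊞????????
⊞⊞⊞⊞⊞⊞⊞⊞∙⊞⊞⊞⊞⊞
⊞⊞⊞⊞⊞⊞⊞∙∙∙⊞⊞⊞⊞
⊞⊞⊞⊞⊞⊞⊞⊚∙∙∙∙∙∙
⊞⊞⊞⊞⊞⊞⊞∙∙∙∙∙∙∙
⊞⊞⊞⊞⊞⊞⊞∙∙∙∙⊞⊞⊞
⊞⊞⊞⊞⊞⊞????∙⊞⊞⊞
⊞⊞⊞⊞⊞⊞????????
⊞⊞⊞⊞⊞⊞????????
⊞⊞⊞⊞⊞⊞????????

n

⊞⊞⊞⊞⊞⊞????????
⊞⊞⊞⊞⊞⊞????????
⊞⊞⊞⊞⊞⊞????????
⊞⊞⊞⊞⊞⊞????????
⊞⊞⊞⊞⊞⊞????????
⊞⊞⊞⊞⊞⊞⊞⊞∙⊞????
⊞⊞⊞⊞⊞⊞⊞⊞∙⊞⊞⊞⊞⊞
⊞⊞⊞⊞⊞⊞⊞⊚∙∙⊞⊞⊞⊞
⊞⊞⊞⊞⊞⊞⊞∙∙∙∙∙∙∙
⊞⊞⊞⊞⊞⊞⊞∙∙∙∙∙∙∙
⊞⊞⊞⊞⊞⊞⊞∙∙∙∙⊞⊞⊞
⊞⊞⊞⊞⊞⊞????∙⊞⊞⊞
⊞⊞⊞⊞⊞⊞????????
⊞⊞⊞⊞⊞⊞????????

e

⊞⊞⊞⊞⊞?????????
⊞⊞⊞⊞⊞?????????
⊞⊞⊞⊞⊞?????????
⊞⊞⊞⊞⊞?????????
⊞⊞⊞⊞⊞?????????
⊞⊞⊞⊞⊞⊞⊞∙⊞⊞????
⊞⊞⊞⊞⊞⊞⊞∙⊞⊞⊞⊞⊞⊞
⊞⊞⊞⊞⊞⊞∙⊚∙⊞⊞⊞⊞⊞
⊞⊞⊞⊞⊞⊞∙∙∙∙∙∙∙∙
⊞⊞⊞⊞⊞⊞∙∙∙∙∙∙∙∙
⊞⊞⊞⊞⊞⊞∙∙∙∙⊞⊞⊞⊞
⊞⊞⊞⊞⊞????∙⊞⊞⊞⊞
⊞⊞⊞⊞⊞?????????
⊞⊞⊞⊞⊞?????????

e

⊞⊞⊞⊞??????????
⊞⊞⊞⊞??????????
⊞⊞⊞⊞??????????
⊞⊞⊞⊞??????????
⊞⊞⊞⊞??????????
⊞⊞⊞⊞⊞⊞∙⊞⊞⊞????
⊞⊞⊞⊞⊞⊞∙⊞⊞⊞⊞⊞⊞?
⊞⊞⊞⊞⊞∙∙⊚⊞⊞⊞⊞⊞⊞
⊞⊞⊞⊞⊞∙∙∙∙∙∙∙∙∙
⊞⊞⊞⊞⊞∙∙∙∙∙∙∙∙∙
⊞⊞⊞⊞⊞∙∙∙∙⊞⊞⊞⊞⊞
⊞⊞⊞⊞????∙⊞⊞⊞⊞⊞
⊞⊞⊞⊞??????????
⊞⊞⊞⊞??????????

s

⊞⊞⊞⊞??????????
⊞⊞⊞⊞??????????
⊞⊞⊞⊞??????????
⊞⊞⊞⊞??????????
⊞⊞⊞⊞⊞⊞∙⊞⊞⊞????
⊞⊞⊞⊞⊞⊞∙⊞⊞⊞⊞⊞⊞?
⊞⊞⊞⊞⊞∙∙∙⊞⊞⊞⊞⊞⊞
⊞⊞⊞⊞⊞∙∙⊚∙∙∙∙∙∙
⊞⊞⊞⊞⊞∙∙∙∙∙∙∙∙∙
⊞⊞⊞⊞⊞∙∙∙∙⊞⊞⊞⊞⊞
⊞⊞⊞⊞????∙⊞⊞⊞⊞⊞
⊞⊞⊞⊞??????????
⊞⊞⊞⊞??????????
⊞⊞⊞⊞??????????

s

⊞⊞⊞⊞??????????
⊞⊞⊞⊞??????????
⊞⊞⊞⊞??????????
⊞⊞⊞⊞⊞⊞∙⊞⊞⊞????
⊞⊞⊞⊞⊞⊞∙⊞⊞⊞⊞⊞⊞?
⊞⊞⊞⊞⊞∙∙∙⊞⊞⊞⊞⊞⊞
⊞⊞⊞⊞⊞∙∙∙∙∙∙∙∙∙
⊞⊞⊞⊞⊞∙∙⊚∙∙∙∙∙∙
⊞⊞⊞⊞⊞∙∙∙∙⊞⊞⊞⊞⊞
⊞⊞⊞⊞?∙∙⊕∙⊞⊞⊞⊞⊞
⊞⊞⊞⊞??????????
⊞⊞⊞⊞??????????
⊞⊞⊞⊞??????????
⊞⊞⊞⊞??????????

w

⊞⊞⊞⊞⊞?????????
⊞⊞⊞⊞⊞?????????
⊞⊞⊞⊞⊞?????????
⊞⊞⊞⊞⊞⊞⊞∙⊞⊞⊞???
⊞⊞⊞⊞⊞⊞⊞∙⊞⊞⊞⊞⊞⊞
⊞⊞⊞⊞⊞⊞∙∙∙⊞⊞⊞⊞⊞
⊞⊞⊞⊞⊞⊞∙∙∙∙∙∙∙∙
⊞⊞⊞⊞⊞⊞∙⊚∙∙∙∙∙∙
⊞⊞⊞⊞⊞⊞∙∙∙∙⊞⊞⊞⊞
⊞⊞⊞⊞⊞⊞∙∙⊕∙⊞⊞⊞⊞
⊞⊞⊞⊞⊞?????????
⊞⊞⊞⊞⊞?????????
⊞⊞⊞⊞⊞?????????
⊞⊞⊞⊞⊞?????????

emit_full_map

⊞⊞∙⊞⊞⊞????
⊞⊞∙⊞⊞⊞⊞⊞⊞?
⊞∙∙∙⊞⊞⊞⊞⊞⊞
⊞∙∙∙∙∙∙∙∙∙
⊞∙⊚∙∙∙∙∙∙∙
⊞∙∙∙∙⊞⊞⊞⊞⊞
⊞∙∙⊕∙⊞⊞⊞⊞⊞

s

⊞⊞⊞⊞⊞?????????
⊞⊞⊞⊞⊞?????????
⊞⊞⊞⊞⊞⊞⊞∙⊞⊞⊞???
⊞⊞⊞⊞⊞⊞⊞∙⊞⊞⊞⊞⊞⊞
⊞⊞⊞⊞⊞⊞∙∙∙⊞⊞⊞⊞⊞
⊞⊞⊞⊞⊞⊞∙∙∙∙∙∙∙∙
⊞⊞⊞⊞⊞⊞∙∙∙∙∙∙∙∙
⊞⊞⊞⊞⊞⊞∙⊚∙∙⊞⊞⊞⊞
⊞⊞⊞⊞⊞⊞∙∙⊕∙⊞⊞⊞⊞
⊞⊞⊞⊞⊞⊞⊞⊞⊞∙????
⊞⊞⊞⊞⊞?????????
⊞⊞⊞⊞⊞?????????
⊞⊞⊞⊞⊞?????????
⊞⊞⊞⊞⊞?????????

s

⊞⊞⊞⊞⊞?????????
⊞⊞⊞⊞⊞⊞⊞∙⊞⊞⊞???
⊞⊞⊞⊞⊞⊞⊞∙⊞⊞⊞⊞⊞⊞
⊞⊞⊞⊞⊞⊞∙∙∙⊞⊞⊞⊞⊞
⊞⊞⊞⊞⊞⊞∙∙∙∙∙∙∙∙
⊞⊞⊞⊞⊞⊞∙∙∙∙∙∙∙∙
⊞⊞⊞⊞⊞⊞∙∙∙∙⊞⊞⊞⊞
⊞⊞⊞⊞⊞⊞∙⊚⊕∙⊞⊞⊞⊞
⊞⊞⊞⊞⊞⊞⊞⊞⊞∙????
⊞⊞⊞⊞⊞⊞⊞⊞⊞∙????
⊞⊞⊞⊞⊞?????????
⊞⊞⊞⊞⊞?????????
⊞⊞⊞⊞⊞?????????
⊞⊞⊞⊞⊞?????????

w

⊞⊞⊞⊞⊞⊞????????
⊞⊞⊞⊞⊞⊞⊞⊞∙⊞⊞⊞??
⊞⊞⊞⊞⊞⊞⊞⊞∙⊞⊞⊞⊞⊞
⊞⊞⊞⊞⊞⊞⊞∙∙∙⊞⊞⊞⊞
⊞⊞⊞⊞⊞⊞⊞∙∙∙∙∙∙∙
⊞⊞⊞⊞⊞⊞⊞∙∙∙∙∙∙∙
⊞⊞⊞⊞⊞⊞⊞∙∙∙∙⊞⊞⊞
⊞⊞⊞⊞⊞⊞⊞⊚∙⊕∙⊞⊞⊞
⊞⊞⊞⊞⊞⊞⊞⊞⊞⊞∙???
⊞⊞⊞⊞⊞⊞⊞⊞⊞⊞∙???
⊞⊞⊞⊞⊞⊞????????
⊞⊞⊞⊞⊞⊞????????
⊞⊞⊞⊞⊞⊞????????
⊞⊞⊞⊞⊞⊞????????

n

⊞⊞⊞⊞⊞⊞????????
⊞⊞⊞⊞⊞⊞????????
⊞⊞⊞⊞⊞⊞⊞⊞∙⊞⊞⊞??
⊞⊞⊞⊞⊞⊞⊞⊞∙⊞⊞⊞⊞⊞
⊞⊞⊞⊞⊞⊞⊞∙∙∙⊞⊞⊞⊞
⊞⊞⊞⊞⊞⊞⊞∙∙∙∙∙∙∙
⊞⊞⊞⊞⊞⊞⊞∙∙∙∙∙∙∙
⊞⊞⊞⊞⊞⊞⊞⊚∙∙∙⊞⊞⊞
⊞⊞⊞⊞⊞⊞⊞∙∙⊕∙⊞⊞⊞
⊞⊞⊞⊞⊞⊞⊞⊞⊞⊞∙???
⊞⊞⊞⊞⊞⊞⊞⊞⊞⊞∙???
⊞⊞⊞⊞⊞⊞????????
⊞⊞⊞⊞⊞⊞????????
⊞⊞⊞⊞⊞⊞????????

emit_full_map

⊞⊞∙⊞⊞⊞????
⊞⊞∙⊞⊞⊞⊞⊞⊞?
⊞∙∙∙⊞⊞⊞⊞⊞⊞
⊞∙∙∙∙∙∙∙∙∙
⊞∙∙∙∙∙∙∙∙∙
⊞⊚∙∙∙⊞⊞⊞⊞⊞
⊞∙∙⊕∙⊞⊞⊞⊞⊞
⊞⊞⊞⊞∙?????
⊞⊞⊞⊞∙?????
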